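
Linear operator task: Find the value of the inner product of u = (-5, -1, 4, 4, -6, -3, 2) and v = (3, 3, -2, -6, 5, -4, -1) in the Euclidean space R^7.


Computing the standard inner product <u, v> = sum u_i * v_i
= -5*3 + -1*3 + 4*-2 + 4*-6 + -6*5 + -3*-4 + 2*-1
= -15 + -3 + -8 + -24 + -30 + 12 + -2
= -70

-70


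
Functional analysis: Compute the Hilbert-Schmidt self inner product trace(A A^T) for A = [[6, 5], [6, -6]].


trace(A * A^T) = sum of squares of all entries
= 6^2 + 5^2 + 6^2 + (-6)^2
= 36 + 25 + 36 + 36
= 133

133


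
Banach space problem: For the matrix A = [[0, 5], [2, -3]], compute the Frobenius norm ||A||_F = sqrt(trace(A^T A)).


||A||_F^2 = sum a_ij^2
= 0^2 + 5^2 + 2^2 + (-3)^2
= 0 + 25 + 4 + 9 = 38
||A||_F = sqrt(38) = 6.1644

6.1644


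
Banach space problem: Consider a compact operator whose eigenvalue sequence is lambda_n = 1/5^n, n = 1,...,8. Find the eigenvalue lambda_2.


The eigenvalue formula gives lambda_2 = 1/5^2
= 1/25
= 0.0400

0.0400


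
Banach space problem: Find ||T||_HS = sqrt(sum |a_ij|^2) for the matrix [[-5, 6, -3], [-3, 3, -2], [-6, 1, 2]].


The Hilbert-Schmidt norm is sqrt(sum of squares of all entries).
Sum of squares = (-5)^2 + 6^2 + (-3)^2 + (-3)^2 + 3^2 + (-2)^2 + (-6)^2 + 1^2 + 2^2
= 25 + 36 + 9 + 9 + 9 + 4 + 36 + 1 + 4 = 133
||T||_HS = sqrt(133) = 11.5326

11.5326


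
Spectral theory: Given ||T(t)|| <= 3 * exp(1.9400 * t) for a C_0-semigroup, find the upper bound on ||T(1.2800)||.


||T(1.2800)|| <= 3 * exp(1.9400 * 1.2800)
= 3 * exp(2.4832)
= 3 * 11.9795
= 35.9386

35.9386


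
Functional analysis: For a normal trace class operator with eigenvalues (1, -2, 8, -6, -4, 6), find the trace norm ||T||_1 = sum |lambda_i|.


For a normal operator, singular values equal |eigenvalues|.
Trace norm = sum |lambda_i| = 1 + 2 + 8 + 6 + 4 + 6
= 27

27


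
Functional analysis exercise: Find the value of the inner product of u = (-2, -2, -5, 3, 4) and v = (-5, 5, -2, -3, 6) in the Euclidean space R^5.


Computing the standard inner product <u, v> = sum u_i * v_i
= -2*-5 + -2*5 + -5*-2 + 3*-3 + 4*6
= 10 + -10 + 10 + -9 + 24
= 25

25


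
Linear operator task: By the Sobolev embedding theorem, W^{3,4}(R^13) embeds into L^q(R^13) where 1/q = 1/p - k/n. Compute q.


Using the Sobolev embedding formula: 1/q = 1/p - k/n
1/q = 1/4 - 3/13 = 1/52
q = 1/(1/52) = 52

52.0000


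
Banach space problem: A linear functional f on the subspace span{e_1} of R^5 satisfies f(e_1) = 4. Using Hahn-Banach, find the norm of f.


The norm of f is given by ||f|| = sup_{||x||=1} |f(x)|.
On span{e_1}, ||e_1|| = 1, so ||f|| = |f(e_1)| / ||e_1||
= |4| / 1 = 4.0000

4.0000


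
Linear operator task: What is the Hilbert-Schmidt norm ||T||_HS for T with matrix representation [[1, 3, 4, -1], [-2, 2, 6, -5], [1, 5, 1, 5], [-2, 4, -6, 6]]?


The Hilbert-Schmidt norm is sqrt(sum of squares of all entries).
Sum of squares = 1^2 + 3^2 + 4^2 + (-1)^2 + (-2)^2 + 2^2 + 6^2 + (-5)^2 + 1^2 + 5^2 + 1^2 + 5^2 + (-2)^2 + 4^2 + (-6)^2 + 6^2
= 1 + 9 + 16 + 1 + 4 + 4 + 36 + 25 + 1 + 25 + 1 + 25 + 4 + 16 + 36 + 36 = 240
||T||_HS = sqrt(240) = 15.4919

15.4919


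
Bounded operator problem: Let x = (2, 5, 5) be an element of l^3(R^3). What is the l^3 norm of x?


The l^3 norm = (sum |x_i|^3)^(1/3)
Sum of 3th powers = 8 + 125 + 125 = 258
||x||_3 = (258)^(1/3) = 6.3661

6.3661


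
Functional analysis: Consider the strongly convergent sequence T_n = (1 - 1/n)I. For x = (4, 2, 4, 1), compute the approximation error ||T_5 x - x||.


T_5 x - x = (1 - 1/5)x - x = -x/5
||x|| = sqrt(37) = 6.0828
||T_5 x - x|| = ||x||/5 = 6.0828/5 = 1.2166

1.2166


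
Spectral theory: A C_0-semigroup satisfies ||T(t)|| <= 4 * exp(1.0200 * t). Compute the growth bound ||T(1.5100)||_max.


||T(1.5100)|| <= 4 * exp(1.0200 * 1.5100)
= 4 * exp(1.5402)
= 4 * 4.6655
= 18.6621

18.6621


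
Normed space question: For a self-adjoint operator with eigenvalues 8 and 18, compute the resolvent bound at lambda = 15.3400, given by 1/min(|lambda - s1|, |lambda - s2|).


dist(15.3400, {8, 18}) = min(|15.3400 - 8|, |15.3400 - 18|)
= min(7.3400, 2.6600) = 2.6600
Resolvent bound = 1/2.6600 = 0.3759

0.3759


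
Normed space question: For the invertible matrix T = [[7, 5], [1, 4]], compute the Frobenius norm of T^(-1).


det(T) = 7*4 - 5*1 = 23
T^(-1) = (1/23) * [[4, -5], [-1, 7]] = [[0.1739, -0.2174], [-0.0435, 0.3043]]
||T^(-1)||_F^2 = 0.1739^2 + (-0.2174)^2 + (-0.0435)^2 + 0.3043^2 = 0.1720
||T^(-1)||_F = sqrt(0.1720) = 0.4148

0.4148


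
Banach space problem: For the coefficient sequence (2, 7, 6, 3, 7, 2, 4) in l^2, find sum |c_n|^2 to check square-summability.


sum |c_n|^2 = 2^2 + 7^2 + 6^2 + 3^2 + 7^2 + 2^2 + 4^2
= 4 + 49 + 36 + 9 + 49 + 4 + 16
= 167

167


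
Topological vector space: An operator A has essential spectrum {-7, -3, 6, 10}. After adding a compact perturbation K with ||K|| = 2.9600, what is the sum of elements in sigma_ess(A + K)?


By Weyl's theorem, the essential spectrum is invariant under compact perturbations.
sigma_ess(A + K) = sigma_ess(A) = {-7, -3, 6, 10}
Sum = -7 + -3 + 6 + 10 = 6

6


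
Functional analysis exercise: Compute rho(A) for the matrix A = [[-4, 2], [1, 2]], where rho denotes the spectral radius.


For a 2x2 matrix, eigenvalues satisfy lambda^2 - (trace)*lambda + det = 0
trace = -4 + 2 = -2
det = -4*2 - 2*1 = -10
discriminant = (-2)^2 - 4*(-10) = 44
spectral radius = max |eigenvalue| = 4.3166

4.3166


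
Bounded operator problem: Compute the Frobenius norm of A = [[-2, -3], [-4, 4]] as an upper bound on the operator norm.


||A||_F^2 = sum a_ij^2
= (-2)^2 + (-3)^2 + (-4)^2 + 4^2
= 4 + 9 + 16 + 16 = 45
||A||_F = sqrt(45) = 6.7082

6.7082


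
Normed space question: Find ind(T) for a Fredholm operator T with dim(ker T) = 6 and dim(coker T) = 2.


The Fredholm index is defined as ind(T) = dim(ker T) - dim(coker T)
= 6 - 2
= 4

4


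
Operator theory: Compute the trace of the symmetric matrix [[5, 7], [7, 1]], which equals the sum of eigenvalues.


For a self-adjoint (symmetric) matrix, the eigenvalues are real.
The sum of eigenvalues equals the trace of the matrix.
trace = 5 + 1 = 6

6


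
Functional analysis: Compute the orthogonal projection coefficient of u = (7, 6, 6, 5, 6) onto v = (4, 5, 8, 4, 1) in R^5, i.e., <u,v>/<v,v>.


Computing <u,v> = 7*4 + 6*5 + 6*8 + 5*4 + 6*1 = 132
Computing <v,v> = 4^2 + 5^2 + 8^2 + 4^2 + 1^2 = 122
Projection coefficient = 132/122 = 1.0820

1.0820


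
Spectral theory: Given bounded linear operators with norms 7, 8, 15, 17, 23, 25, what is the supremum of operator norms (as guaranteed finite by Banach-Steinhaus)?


By the Uniform Boundedness Principle, the supremum of norms is finite.
sup_k ||T_k|| = max(7, 8, 15, 17, 23, 25) = 25

25


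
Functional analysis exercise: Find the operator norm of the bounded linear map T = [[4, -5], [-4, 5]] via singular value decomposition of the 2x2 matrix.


A^T A = [[32, -40], [-40, 50]]
trace(A^T A) = 82, det(A^T A) = 0
discriminant = 82^2 - 4*0 = 6724
Largest eigenvalue of A^T A = (trace + sqrt(disc))/2 = 82.0000
||T|| = sqrt(82.0000) = 9.0554

9.0554


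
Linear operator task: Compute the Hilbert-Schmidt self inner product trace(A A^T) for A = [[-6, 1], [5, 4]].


trace(A * A^T) = sum of squares of all entries
= (-6)^2 + 1^2 + 5^2 + 4^2
= 36 + 1 + 25 + 16
= 78

78


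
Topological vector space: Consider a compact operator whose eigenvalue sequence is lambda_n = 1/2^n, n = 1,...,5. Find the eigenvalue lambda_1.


The eigenvalue formula gives lambda_1 = 1/2^1
= 1/2
= 0.5000

0.5000


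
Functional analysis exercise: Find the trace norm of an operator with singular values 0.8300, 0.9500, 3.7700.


The nuclear norm is the sum of all singular values.
||T||_1 = 0.8300 + 0.9500 + 3.7700
= 5.5500

5.5500


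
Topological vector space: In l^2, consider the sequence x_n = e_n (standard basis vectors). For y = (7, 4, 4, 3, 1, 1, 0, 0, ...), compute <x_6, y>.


x_6 = e_6 is the standard basis vector with 1 in position 6.
<x_6, y> = y_6 = 1
As n -> infinity, <x_n, y> -> 0, confirming weak convergence of (x_n) to 0.

1


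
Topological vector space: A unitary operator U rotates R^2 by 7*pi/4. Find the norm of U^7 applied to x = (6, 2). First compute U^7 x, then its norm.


U is a rotation by theta = 7*pi/4
U^7 = rotation by 7*theta = 49*pi/4 = 1*pi/4 (mod 2*pi)
cos(1*pi/4) = 0.7071, sin(1*pi/4) = 0.7071
U^7 x = (0.7071 * 6 - 0.7071 * 2, 0.7071 * 6 + 0.7071 * 2)
= (2.8284, 5.6569)
||U^7 x|| = sqrt(2.8284^2 + 5.6569^2) = sqrt(40.0000) = 6.3246

6.3246


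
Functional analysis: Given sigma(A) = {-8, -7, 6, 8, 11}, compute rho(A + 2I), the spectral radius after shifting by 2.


Spectrum of A + 2I = {-6, -5, 8, 10, 13}
Spectral radius = max |lambda| over the shifted spectrum
= max(6, 5, 8, 10, 13) = 13

13


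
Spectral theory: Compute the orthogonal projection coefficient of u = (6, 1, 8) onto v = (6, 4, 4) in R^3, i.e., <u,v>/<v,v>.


Computing <u,v> = 6*6 + 1*4 + 8*4 = 72
Computing <v,v> = 6^2 + 4^2 + 4^2 = 68
Projection coefficient = 72/68 = 1.0588

1.0588


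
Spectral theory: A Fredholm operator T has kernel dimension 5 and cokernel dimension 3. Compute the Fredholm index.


The Fredholm index is defined as ind(T) = dim(ker T) - dim(coker T)
= 5 - 3
= 2

2


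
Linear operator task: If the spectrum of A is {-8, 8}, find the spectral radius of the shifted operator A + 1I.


Spectrum of A + 1I = {-7, 9}
Spectral radius = max |lambda| over the shifted spectrum
= max(7, 9) = 9

9


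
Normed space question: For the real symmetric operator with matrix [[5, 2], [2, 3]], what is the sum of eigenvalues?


For a self-adjoint (symmetric) matrix, the eigenvalues are real.
The sum of eigenvalues equals the trace of the matrix.
trace = 5 + 3 = 8

8


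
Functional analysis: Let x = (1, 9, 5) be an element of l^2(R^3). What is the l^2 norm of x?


The l^2 norm = (sum |x_i|^2)^(1/2)
Sum of 2th powers = 1 + 81 + 25 = 107
||x||_2 = (107)^(1/2) = 10.3441

10.3441


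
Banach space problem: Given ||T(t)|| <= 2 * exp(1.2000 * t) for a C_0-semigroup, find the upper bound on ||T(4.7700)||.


||T(4.7700)|| <= 2 * exp(1.2000 * 4.7700)
= 2 * exp(5.7240)
= 2 * 306.1270
= 612.2540

612.2540


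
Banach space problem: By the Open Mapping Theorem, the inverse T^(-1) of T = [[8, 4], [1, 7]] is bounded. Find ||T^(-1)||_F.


det(T) = 8*7 - 4*1 = 52
T^(-1) = (1/52) * [[7, -4], [-1, 8]] = [[0.1346, -0.0769], [-0.0192, 0.1538]]
||T^(-1)||_F^2 = 0.1346^2 + (-0.0769)^2 + (-0.0192)^2 + 0.1538^2 = 0.0481
||T^(-1)||_F = sqrt(0.0481) = 0.2193

0.2193


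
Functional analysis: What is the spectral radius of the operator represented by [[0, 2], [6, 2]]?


For a 2x2 matrix, eigenvalues satisfy lambda^2 - (trace)*lambda + det = 0
trace = 0 + 2 = 2
det = 0*2 - 2*6 = -12
discriminant = 2^2 - 4*(-12) = 52
spectral radius = max |eigenvalue| = 4.6056

4.6056


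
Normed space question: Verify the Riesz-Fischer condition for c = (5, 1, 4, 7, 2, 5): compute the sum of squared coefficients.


sum |c_n|^2 = 5^2 + 1^2 + 4^2 + 7^2 + 2^2 + 5^2
= 25 + 1 + 16 + 49 + 4 + 25
= 120

120


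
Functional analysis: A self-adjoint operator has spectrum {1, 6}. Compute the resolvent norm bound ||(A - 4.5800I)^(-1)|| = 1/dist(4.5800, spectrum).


dist(4.5800, {1, 6}) = min(|4.5800 - 1|, |4.5800 - 6|)
= min(3.5800, 1.4200) = 1.4200
Resolvent bound = 1/1.4200 = 0.7042

0.7042


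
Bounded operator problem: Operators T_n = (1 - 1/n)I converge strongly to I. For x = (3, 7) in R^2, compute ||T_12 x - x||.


T_12 x - x = (1 - 1/12)x - x = -x/12
||x|| = sqrt(58) = 7.6158
||T_12 x - x|| = ||x||/12 = 7.6158/12 = 0.6346

0.6346


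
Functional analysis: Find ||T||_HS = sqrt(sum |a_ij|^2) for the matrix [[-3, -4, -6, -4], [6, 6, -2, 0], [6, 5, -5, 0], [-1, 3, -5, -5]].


The Hilbert-Schmidt norm is sqrt(sum of squares of all entries).
Sum of squares = (-3)^2 + (-4)^2 + (-6)^2 + (-4)^2 + 6^2 + 6^2 + (-2)^2 + 0^2 + 6^2 + 5^2 + (-5)^2 + 0^2 + (-1)^2 + 3^2 + (-5)^2 + (-5)^2
= 9 + 16 + 36 + 16 + 36 + 36 + 4 + 0 + 36 + 25 + 25 + 0 + 1 + 9 + 25 + 25 = 299
||T||_HS = sqrt(299) = 17.2916

17.2916


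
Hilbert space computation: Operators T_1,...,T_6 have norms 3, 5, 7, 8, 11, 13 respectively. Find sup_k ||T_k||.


By the Uniform Boundedness Principle, the supremum of norms is finite.
sup_k ||T_k|| = max(3, 5, 7, 8, 11, 13) = 13

13


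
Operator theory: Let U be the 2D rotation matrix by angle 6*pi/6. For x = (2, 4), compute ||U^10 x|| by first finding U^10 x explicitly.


U is a rotation by theta = 6*pi/6
U^10 = rotation by 10*theta = 60*pi/6 = 0*pi/6 (mod 2*pi)
cos(0*pi/6) = 1.0000, sin(0*pi/6) = 0.0000
U^10 x = (1.0000 * 2 - 0.0000 * 4, 0.0000 * 2 + 1.0000 * 4)
= (2.0000, 4.0000)
||U^10 x|| = sqrt(2.0000^2 + 4.0000^2) = sqrt(20.0000) = 4.4721

4.4721


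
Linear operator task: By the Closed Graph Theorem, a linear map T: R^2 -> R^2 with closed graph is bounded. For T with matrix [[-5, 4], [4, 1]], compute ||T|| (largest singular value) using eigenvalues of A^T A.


A^T A = [[41, -16], [-16, 17]]
trace(A^T A) = 58, det(A^T A) = 441
discriminant = 58^2 - 4*441 = 1600
Largest eigenvalue of A^T A = (trace + sqrt(disc))/2 = 49.0000
||T|| = sqrt(49.0000) = 7.0000

7.0000


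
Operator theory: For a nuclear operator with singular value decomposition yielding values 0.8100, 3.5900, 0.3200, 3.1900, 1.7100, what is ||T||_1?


The nuclear norm is the sum of all singular values.
||T||_1 = 0.8100 + 3.5900 + 0.3200 + 3.1900 + 1.7100
= 9.6200

9.6200


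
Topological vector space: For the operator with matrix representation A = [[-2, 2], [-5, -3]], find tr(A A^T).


trace(A * A^T) = sum of squares of all entries
= (-2)^2 + 2^2 + (-5)^2 + (-3)^2
= 4 + 4 + 25 + 9
= 42

42


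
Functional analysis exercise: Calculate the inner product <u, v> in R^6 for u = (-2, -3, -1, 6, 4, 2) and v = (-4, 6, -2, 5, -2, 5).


Computing the standard inner product <u, v> = sum u_i * v_i
= -2*-4 + -3*6 + -1*-2 + 6*5 + 4*-2 + 2*5
= 8 + -18 + 2 + 30 + -8 + 10
= 24

24


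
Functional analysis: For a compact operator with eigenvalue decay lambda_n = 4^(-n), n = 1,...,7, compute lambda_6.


The eigenvalue formula gives lambda_6 = 1/4^6
= 1/4096
= 2.4414e-04

2.4414e-04


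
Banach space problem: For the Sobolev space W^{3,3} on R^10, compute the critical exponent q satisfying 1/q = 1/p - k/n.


Using the Sobolev embedding formula: 1/q = 1/p - k/n
1/q = 1/3 - 3/10 = 1/30
q = 1/(1/30) = 30

30.0000


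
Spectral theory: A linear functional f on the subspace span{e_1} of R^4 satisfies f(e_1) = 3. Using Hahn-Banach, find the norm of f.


The norm of f is given by ||f|| = sup_{||x||=1} |f(x)|.
On span{e_1}, ||e_1|| = 1, so ||f|| = |f(e_1)| / ||e_1||
= |3| / 1 = 3.0000

3.0000


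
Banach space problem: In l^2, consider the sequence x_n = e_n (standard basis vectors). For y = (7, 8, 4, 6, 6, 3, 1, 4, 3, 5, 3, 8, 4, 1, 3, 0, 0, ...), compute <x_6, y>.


x_6 = e_6 is the standard basis vector with 1 in position 6.
<x_6, y> = y_6 = 3
As n -> infinity, <x_n, y> -> 0, confirming weak convergence of (x_n) to 0.

3


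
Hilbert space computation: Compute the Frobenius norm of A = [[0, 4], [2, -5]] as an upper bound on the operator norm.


||A||_F^2 = sum a_ij^2
= 0^2 + 4^2 + 2^2 + (-5)^2
= 0 + 16 + 4 + 25 = 45
||A||_F = sqrt(45) = 6.7082

6.7082


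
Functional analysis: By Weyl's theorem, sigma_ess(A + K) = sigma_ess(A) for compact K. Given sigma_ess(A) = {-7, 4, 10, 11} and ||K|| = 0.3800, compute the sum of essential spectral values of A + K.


By Weyl's theorem, the essential spectrum is invariant under compact perturbations.
sigma_ess(A + K) = sigma_ess(A) = {-7, 4, 10, 11}
Sum = -7 + 4 + 10 + 11 = 18

18


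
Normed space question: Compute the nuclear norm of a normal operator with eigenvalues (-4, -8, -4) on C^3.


For a normal operator, singular values equal |eigenvalues|.
Trace norm = sum |lambda_i| = 4 + 8 + 4
= 16

16


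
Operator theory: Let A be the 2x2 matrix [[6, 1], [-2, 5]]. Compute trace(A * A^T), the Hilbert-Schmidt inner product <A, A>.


trace(A * A^T) = sum of squares of all entries
= 6^2 + 1^2 + (-2)^2 + 5^2
= 36 + 1 + 4 + 25
= 66

66


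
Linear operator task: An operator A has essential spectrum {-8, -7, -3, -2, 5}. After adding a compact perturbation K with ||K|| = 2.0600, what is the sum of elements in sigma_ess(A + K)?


By Weyl's theorem, the essential spectrum is invariant under compact perturbations.
sigma_ess(A + K) = sigma_ess(A) = {-8, -7, -3, -2, 5}
Sum = -8 + -7 + -3 + -2 + 5 = -15

-15


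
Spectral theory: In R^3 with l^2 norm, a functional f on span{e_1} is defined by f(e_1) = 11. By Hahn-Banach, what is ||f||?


The norm of f is given by ||f|| = sup_{||x||=1} |f(x)|.
On span{e_1}, ||e_1|| = 1, so ||f|| = |f(e_1)| / ||e_1||
= |11| / 1 = 11.0000

11.0000


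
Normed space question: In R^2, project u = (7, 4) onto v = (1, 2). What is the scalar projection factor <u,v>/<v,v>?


Computing <u,v> = 7*1 + 4*2 = 15
Computing <v,v> = 1^2 + 2^2 = 5
Projection coefficient = 15/5 = 3.0000

3.0000


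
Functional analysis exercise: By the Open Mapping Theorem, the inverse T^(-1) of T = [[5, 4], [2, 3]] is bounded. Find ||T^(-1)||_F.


det(T) = 5*3 - 4*2 = 7
T^(-1) = (1/7) * [[3, -4], [-2, 5]] = [[0.4286, -0.5714], [-0.2857, 0.7143]]
||T^(-1)||_F^2 = 0.4286^2 + (-0.5714)^2 + (-0.2857)^2 + 0.7143^2 = 1.1020
||T^(-1)||_F = sqrt(1.1020) = 1.0498

1.0498


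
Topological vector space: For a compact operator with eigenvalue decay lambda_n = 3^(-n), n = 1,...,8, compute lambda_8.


The eigenvalue formula gives lambda_8 = 1/3^8
= 1/6561
= 1.5242e-04

1.5242e-04


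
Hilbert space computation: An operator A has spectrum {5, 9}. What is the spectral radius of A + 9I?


Spectrum of A + 9I = {14, 18}
Spectral radius = max |lambda| over the shifted spectrum
= max(14, 18) = 18

18


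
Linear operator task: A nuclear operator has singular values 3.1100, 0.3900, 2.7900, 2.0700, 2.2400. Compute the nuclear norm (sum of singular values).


The nuclear norm is the sum of all singular values.
||T||_1 = 3.1100 + 0.3900 + 2.7900 + 2.0700 + 2.2400
= 10.6000

10.6000


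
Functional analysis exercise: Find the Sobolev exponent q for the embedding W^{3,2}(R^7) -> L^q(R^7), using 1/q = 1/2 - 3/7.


Using the Sobolev embedding formula: 1/q = 1/p - k/n
1/q = 1/2 - 3/7 = 1/14
q = 1/(1/14) = 14

14.0000


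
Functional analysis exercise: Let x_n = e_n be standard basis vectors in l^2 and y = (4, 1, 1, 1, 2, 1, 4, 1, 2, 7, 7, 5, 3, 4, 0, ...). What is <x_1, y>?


x_1 = e_1 is the standard basis vector with 1 in position 1.
<x_1, y> = y_1 = 4
As n -> infinity, <x_n, y> -> 0, confirming weak convergence of (x_n) to 0.

4


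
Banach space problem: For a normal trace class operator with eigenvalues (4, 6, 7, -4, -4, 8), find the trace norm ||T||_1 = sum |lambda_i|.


For a normal operator, singular values equal |eigenvalues|.
Trace norm = sum |lambda_i| = 4 + 6 + 7 + 4 + 4 + 8
= 33

33


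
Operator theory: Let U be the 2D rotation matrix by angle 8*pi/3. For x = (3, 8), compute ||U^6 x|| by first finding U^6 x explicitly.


U is a rotation by theta = 8*pi/3
U^6 = rotation by 6*theta = 48*pi/3 = 0*pi/3 (mod 2*pi)
cos(0*pi/3) = 1.0000, sin(0*pi/3) = 0.0000
U^6 x = (1.0000 * 3 - 0.0000 * 8, 0.0000 * 3 + 1.0000 * 8)
= (3.0000, 8.0000)
||U^6 x|| = sqrt(3.0000^2 + 8.0000^2) = sqrt(73.0000) = 8.5440

8.5440


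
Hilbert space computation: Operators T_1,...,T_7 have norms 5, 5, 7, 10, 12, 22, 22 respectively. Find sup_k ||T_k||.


By the Uniform Boundedness Principle, the supremum of norms is finite.
sup_k ||T_k|| = max(5, 5, 7, 10, 12, 22, 22) = 22

22


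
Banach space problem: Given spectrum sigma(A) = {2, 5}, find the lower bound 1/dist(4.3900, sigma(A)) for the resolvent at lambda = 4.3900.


dist(4.3900, {2, 5}) = min(|4.3900 - 2|, |4.3900 - 5|)
= min(2.3900, 0.6100) = 0.6100
Resolvent bound = 1/0.6100 = 1.6393

1.6393


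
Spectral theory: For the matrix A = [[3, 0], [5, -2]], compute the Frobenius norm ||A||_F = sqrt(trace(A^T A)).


||A||_F^2 = sum a_ij^2
= 3^2 + 0^2 + 5^2 + (-2)^2
= 9 + 0 + 25 + 4 = 38
||A||_F = sqrt(38) = 6.1644

6.1644


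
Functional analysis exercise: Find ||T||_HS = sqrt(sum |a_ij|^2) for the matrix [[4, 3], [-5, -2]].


The Hilbert-Schmidt norm is sqrt(sum of squares of all entries).
Sum of squares = 4^2 + 3^2 + (-5)^2 + (-2)^2
= 16 + 9 + 25 + 4 = 54
||T||_HS = sqrt(54) = 7.3485

7.3485


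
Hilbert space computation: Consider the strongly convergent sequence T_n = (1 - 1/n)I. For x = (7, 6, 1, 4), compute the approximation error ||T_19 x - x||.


T_19 x - x = (1 - 1/19)x - x = -x/19
||x|| = sqrt(102) = 10.0995
||T_19 x - x|| = ||x||/19 = 10.0995/19 = 0.5316

0.5316


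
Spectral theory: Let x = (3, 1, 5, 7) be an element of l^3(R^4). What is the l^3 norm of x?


The l^3 norm = (sum |x_i|^3)^(1/3)
Sum of 3th powers = 27 + 1 + 125 + 343 = 496
||x||_3 = (496)^(1/3) = 7.9158

7.9158


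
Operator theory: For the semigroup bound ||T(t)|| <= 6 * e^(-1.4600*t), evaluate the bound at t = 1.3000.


||T(1.3000)|| <= 6 * exp(-1.4600 * 1.3000)
= 6 * exp(-1.8980)
= 6 * 0.1499
= 0.8992

0.8992


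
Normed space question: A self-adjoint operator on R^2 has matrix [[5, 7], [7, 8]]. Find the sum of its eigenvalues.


For a self-adjoint (symmetric) matrix, the eigenvalues are real.
The sum of eigenvalues equals the trace of the matrix.
trace = 5 + 8 = 13

13


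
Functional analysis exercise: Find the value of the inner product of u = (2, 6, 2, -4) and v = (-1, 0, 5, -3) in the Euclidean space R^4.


Computing the standard inner product <u, v> = sum u_i * v_i
= 2*-1 + 6*0 + 2*5 + -4*-3
= -2 + 0 + 10 + 12
= 20

20


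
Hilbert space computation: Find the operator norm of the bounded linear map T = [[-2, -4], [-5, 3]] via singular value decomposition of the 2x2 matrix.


A^T A = [[29, -7], [-7, 25]]
trace(A^T A) = 54, det(A^T A) = 676
discriminant = 54^2 - 4*676 = 212
Largest eigenvalue of A^T A = (trace + sqrt(disc))/2 = 34.2801
||T|| = sqrt(34.2801) = 5.8549

5.8549


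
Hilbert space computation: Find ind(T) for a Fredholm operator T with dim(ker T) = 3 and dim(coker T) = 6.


The Fredholm index is defined as ind(T) = dim(ker T) - dim(coker T)
= 3 - 6
= -3

-3


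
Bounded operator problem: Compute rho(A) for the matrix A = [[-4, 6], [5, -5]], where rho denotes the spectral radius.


For a 2x2 matrix, eigenvalues satisfy lambda^2 - (trace)*lambda + det = 0
trace = -4 + -5 = -9
det = -4*-5 - 6*5 = -10
discriminant = (-9)^2 - 4*(-10) = 121
spectral radius = max |eigenvalue| = 10.0000

10.0000


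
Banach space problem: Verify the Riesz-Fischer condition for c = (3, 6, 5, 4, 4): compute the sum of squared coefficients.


sum |c_n|^2 = 3^2 + 6^2 + 5^2 + 4^2 + 4^2
= 9 + 36 + 25 + 16 + 16
= 102

102


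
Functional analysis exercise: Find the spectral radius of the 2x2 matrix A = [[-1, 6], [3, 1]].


For a 2x2 matrix, eigenvalues satisfy lambda^2 - (trace)*lambda + det = 0
trace = -1 + 1 = 0
det = -1*1 - 6*3 = -19
discriminant = 0^2 - 4*(-19) = 76
spectral radius = max |eigenvalue| = 4.3589

4.3589


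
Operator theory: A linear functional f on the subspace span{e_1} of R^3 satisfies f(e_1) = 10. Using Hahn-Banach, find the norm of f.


The norm of f is given by ||f|| = sup_{||x||=1} |f(x)|.
On span{e_1}, ||e_1|| = 1, so ||f|| = |f(e_1)| / ||e_1||
= |10| / 1 = 10.0000

10.0000


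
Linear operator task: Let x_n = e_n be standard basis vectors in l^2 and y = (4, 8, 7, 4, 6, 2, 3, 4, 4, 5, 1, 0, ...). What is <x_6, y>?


x_6 = e_6 is the standard basis vector with 1 in position 6.
<x_6, y> = y_6 = 2
As n -> infinity, <x_n, y> -> 0, confirming weak convergence of (x_n) to 0.

2


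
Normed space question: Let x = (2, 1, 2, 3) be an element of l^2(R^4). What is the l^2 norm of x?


The l^2 norm = (sum |x_i|^2)^(1/2)
Sum of 2th powers = 4 + 1 + 4 + 9 = 18
||x||_2 = (18)^(1/2) = 4.2426

4.2426


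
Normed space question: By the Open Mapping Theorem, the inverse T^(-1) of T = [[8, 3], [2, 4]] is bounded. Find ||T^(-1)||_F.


det(T) = 8*4 - 3*2 = 26
T^(-1) = (1/26) * [[4, -3], [-2, 8]] = [[0.1538, -0.1154], [-0.0769, 0.3077]]
||T^(-1)||_F^2 = 0.1538^2 + (-0.1154)^2 + (-0.0769)^2 + 0.3077^2 = 0.1376
||T^(-1)||_F = sqrt(0.1376) = 0.3709

0.3709


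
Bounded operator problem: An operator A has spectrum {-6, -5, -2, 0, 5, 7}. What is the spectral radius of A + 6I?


Spectrum of A + 6I = {0, 1, 4, 6, 11, 13}
Spectral radius = max |lambda| over the shifted spectrum
= max(0, 1, 4, 6, 11, 13) = 13

13


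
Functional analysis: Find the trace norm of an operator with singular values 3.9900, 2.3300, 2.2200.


The nuclear norm is the sum of all singular values.
||T||_1 = 3.9900 + 2.3300 + 2.2200
= 8.5400

8.5400


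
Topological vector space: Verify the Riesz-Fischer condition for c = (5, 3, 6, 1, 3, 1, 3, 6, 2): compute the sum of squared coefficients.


sum |c_n|^2 = 5^2 + 3^2 + 6^2 + 1^2 + 3^2 + 1^2 + 3^2 + 6^2 + 2^2
= 25 + 9 + 36 + 1 + 9 + 1 + 9 + 36 + 4
= 130

130


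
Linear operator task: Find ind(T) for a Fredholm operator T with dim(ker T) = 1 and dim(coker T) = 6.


The Fredholm index is defined as ind(T) = dim(ker T) - dim(coker T)
= 1 - 6
= -5

-5


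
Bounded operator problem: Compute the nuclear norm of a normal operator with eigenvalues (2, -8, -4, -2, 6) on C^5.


For a normal operator, singular values equal |eigenvalues|.
Trace norm = sum |lambda_i| = 2 + 8 + 4 + 2 + 6
= 22

22


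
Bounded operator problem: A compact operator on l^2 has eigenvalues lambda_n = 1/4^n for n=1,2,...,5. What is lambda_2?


The eigenvalue formula gives lambda_2 = 1/4^2
= 1/16
= 0.0625

0.0625


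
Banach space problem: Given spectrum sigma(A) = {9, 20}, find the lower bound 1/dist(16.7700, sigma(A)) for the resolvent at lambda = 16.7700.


dist(16.7700, {9, 20}) = min(|16.7700 - 9|, |16.7700 - 20|)
= min(7.7700, 3.2300) = 3.2300
Resolvent bound = 1/3.2300 = 0.3096

0.3096


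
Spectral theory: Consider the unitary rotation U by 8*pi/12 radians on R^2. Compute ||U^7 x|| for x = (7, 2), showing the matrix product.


U is a rotation by theta = 8*pi/12
U^7 = rotation by 7*theta = 56*pi/12 = 8*pi/12 (mod 2*pi)
cos(8*pi/12) = -0.5000, sin(8*pi/12) = 0.8660
U^7 x = (-0.5000 * 7 - 0.8660 * 2, 0.8660 * 7 + -0.5000 * 2)
= (-5.2321, 5.0622)
||U^7 x|| = sqrt((-5.2321)^2 + 5.0622^2) = sqrt(53.0000) = 7.2801

7.2801


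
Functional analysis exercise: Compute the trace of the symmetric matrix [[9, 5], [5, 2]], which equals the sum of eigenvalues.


For a self-adjoint (symmetric) matrix, the eigenvalues are real.
The sum of eigenvalues equals the trace of the matrix.
trace = 9 + 2 = 11

11


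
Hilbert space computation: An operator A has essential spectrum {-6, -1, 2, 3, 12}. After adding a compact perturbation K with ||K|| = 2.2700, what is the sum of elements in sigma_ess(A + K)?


By Weyl's theorem, the essential spectrum is invariant under compact perturbations.
sigma_ess(A + K) = sigma_ess(A) = {-6, -1, 2, 3, 12}
Sum = -6 + -1 + 2 + 3 + 12 = 10

10


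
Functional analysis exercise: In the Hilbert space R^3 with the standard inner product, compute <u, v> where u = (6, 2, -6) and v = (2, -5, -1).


Computing the standard inner product <u, v> = sum u_i * v_i
= 6*2 + 2*-5 + -6*-1
= 12 + -10 + 6
= 8

8


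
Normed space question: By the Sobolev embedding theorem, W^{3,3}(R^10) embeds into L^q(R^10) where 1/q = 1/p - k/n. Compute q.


Using the Sobolev embedding formula: 1/q = 1/p - k/n
1/q = 1/3 - 3/10 = 1/30
q = 1/(1/30) = 30

30.0000


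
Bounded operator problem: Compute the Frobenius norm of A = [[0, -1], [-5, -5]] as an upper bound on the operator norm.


||A||_F^2 = sum a_ij^2
= 0^2 + (-1)^2 + (-5)^2 + (-5)^2
= 0 + 1 + 25 + 25 = 51
||A||_F = sqrt(51) = 7.1414

7.1414


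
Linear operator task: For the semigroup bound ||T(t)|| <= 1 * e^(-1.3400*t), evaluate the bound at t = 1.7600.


||T(1.7600)|| <= 1 * exp(-1.3400 * 1.7600)
= 1 * exp(-2.3584)
= 1 * 0.0946
= 0.0946

0.0946


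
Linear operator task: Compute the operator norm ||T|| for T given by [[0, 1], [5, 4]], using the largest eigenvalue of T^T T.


A^T A = [[25, 20], [20, 17]]
trace(A^T A) = 42, det(A^T A) = 25
discriminant = 42^2 - 4*25 = 1664
Largest eigenvalue of A^T A = (trace + sqrt(disc))/2 = 41.3961
||T|| = sqrt(41.3961) = 6.4340

6.4340


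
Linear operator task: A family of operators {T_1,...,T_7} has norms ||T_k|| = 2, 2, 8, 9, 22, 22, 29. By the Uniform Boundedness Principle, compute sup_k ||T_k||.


By the Uniform Boundedness Principle, the supremum of norms is finite.
sup_k ||T_k|| = max(2, 2, 8, 9, 22, 22, 29) = 29

29


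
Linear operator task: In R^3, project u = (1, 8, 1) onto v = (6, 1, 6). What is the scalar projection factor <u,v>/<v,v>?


Computing <u,v> = 1*6 + 8*1 + 1*6 = 20
Computing <v,v> = 6^2 + 1^2 + 6^2 = 73
Projection coefficient = 20/73 = 0.2740

0.2740


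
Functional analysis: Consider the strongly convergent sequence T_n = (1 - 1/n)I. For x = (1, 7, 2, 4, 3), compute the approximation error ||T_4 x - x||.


T_4 x - x = (1 - 1/4)x - x = -x/4
||x|| = sqrt(79) = 8.8882
||T_4 x - x|| = ||x||/4 = 8.8882/4 = 2.2220

2.2220


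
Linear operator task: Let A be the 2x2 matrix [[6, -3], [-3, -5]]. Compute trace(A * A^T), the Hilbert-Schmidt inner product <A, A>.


trace(A * A^T) = sum of squares of all entries
= 6^2 + (-3)^2 + (-3)^2 + (-5)^2
= 36 + 9 + 9 + 25
= 79

79


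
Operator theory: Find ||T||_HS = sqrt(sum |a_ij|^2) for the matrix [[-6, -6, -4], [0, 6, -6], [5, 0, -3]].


The Hilbert-Schmidt norm is sqrt(sum of squares of all entries).
Sum of squares = (-6)^2 + (-6)^2 + (-4)^2 + 0^2 + 6^2 + (-6)^2 + 5^2 + 0^2 + (-3)^2
= 36 + 36 + 16 + 0 + 36 + 36 + 25 + 0 + 9 = 194
||T||_HS = sqrt(194) = 13.9284

13.9284


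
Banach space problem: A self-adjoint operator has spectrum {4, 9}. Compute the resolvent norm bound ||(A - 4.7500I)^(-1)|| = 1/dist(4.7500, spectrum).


dist(4.7500, {4, 9}) = min(|4.7500 - 4|, |4.7500 - 9|)
= min(0.7500, 4.2500) = 0.7500
Resolvent bound = 1/0.7500 = 1.3333

1.3333


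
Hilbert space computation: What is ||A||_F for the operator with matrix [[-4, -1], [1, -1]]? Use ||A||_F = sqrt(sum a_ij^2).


||A||_F^2 = sum a_ij^2
= (-4)^2 + (-1)^2 + 1^2 + (-1)^2
= 16 + 1 + 1 + 1 = 19
||A||_F = sqrt(19) = 4.3589

4.3589


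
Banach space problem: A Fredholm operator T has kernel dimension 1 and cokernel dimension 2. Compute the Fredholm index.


The Fredholm index is defined as ind(T) = dim(ker T) - dim(coker T)
= 1 - 2
= -1

-1


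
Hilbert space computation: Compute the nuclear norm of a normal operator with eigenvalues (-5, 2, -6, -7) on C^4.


For a normal operator, singular values equal |eigenvalues|.
Trace norm = sum |lambda_i| = 5 + 2 + 6 + 7
= 20

20


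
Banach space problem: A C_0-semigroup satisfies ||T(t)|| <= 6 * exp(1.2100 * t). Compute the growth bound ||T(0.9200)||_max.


||T(0.9200)|| <= 6 * exp(1.2100 * 0.9200)
= 6 * exp(1.1132)
= 6 * 3.0441
= 18.2645

18.2645


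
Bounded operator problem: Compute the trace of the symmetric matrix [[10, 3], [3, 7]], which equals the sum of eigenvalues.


For a self-adjoint (symmetric) matrix, the eigenvalues are real.
The sum of eigenvalues equals the trace of the matrix.
trace = 10 + 7 = 17

17


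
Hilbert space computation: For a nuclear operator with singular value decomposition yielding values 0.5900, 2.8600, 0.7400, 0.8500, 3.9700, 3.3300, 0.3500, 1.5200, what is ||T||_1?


The nuclear norm is the sum of all singular values.
||T||_1 = 0.5900 + 2.8600 + 0.7400 + 0.8500 + 3.9700 + 3.3300 + 0.3500 + 1.5200
= 14.2100

14.2100


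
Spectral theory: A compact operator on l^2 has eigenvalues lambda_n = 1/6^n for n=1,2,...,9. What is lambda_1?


The eigenvalue formula gives lambda_1 = 1/6^1
= 1/6
= 0.1667

0.1667


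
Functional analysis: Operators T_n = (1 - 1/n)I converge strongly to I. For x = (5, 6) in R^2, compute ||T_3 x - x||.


T_3 x - x = (1 - 1/3)x - x = -x/3
||x|| = sqrt(61) = 7.8102
||T_3 x - x|| = ||x||/3 = 7.8102/3 = 2.6034

2.6034


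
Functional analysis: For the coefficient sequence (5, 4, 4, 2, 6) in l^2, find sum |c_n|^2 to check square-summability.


sum |c_n|^2 = 5^2 + 4^2 + 4^2 + 2^2 + 6^2
= 25 + 16 + 16 + 4 + 36
= 97

97


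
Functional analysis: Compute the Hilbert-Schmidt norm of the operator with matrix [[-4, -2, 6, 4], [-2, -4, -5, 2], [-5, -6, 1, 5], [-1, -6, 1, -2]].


The Hilbert-Schmidt norm is sqrt(sum of squares of all entries).
Sum of squares = (-4)^2 + (-2)^2 + 6^2 + 4^2 + (-2)^2 + (-4)^2 + (-5)^2 + 2^2 + (-5)^2 + (-6)^2 + 1^2 + 5^2 + (-1)^2 + (-6)^2 + 1^2 + (-2)^2
= 16 + 4 + 36 + 16 + 4 + 16 + 25 + 4 + 25 + 36 + 1 + 25 + 1 + 36 + 1 + 4 = 250
||T||_HS = sqrt(250) = 15.8114

15.8114


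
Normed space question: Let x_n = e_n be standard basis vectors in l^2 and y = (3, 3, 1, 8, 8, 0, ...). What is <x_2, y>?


x_2 = e_2 is the standard basis vector with 1 in position 2.
<x_2, y> = y_2 = 3
As n -> infinity, <x_n, y> -> 0, confirming weak convergence of (x_n) to 0.

3


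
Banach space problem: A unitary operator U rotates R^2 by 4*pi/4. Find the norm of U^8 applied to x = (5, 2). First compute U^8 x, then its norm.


U is a rotation by theta = 4*pi/4
U^8 = rotation by 8*theta = 32*pi/4 = 0*pi/4 (mod 2*pi)
cos(0*pi/4) = 1.0000, sin(0*pi/4) = 0.0000
U^8 x = (1.0000 * 5 - 0.0000 * 2, 0.0000 * 5 + 1.0000 * 2)
= (5.0000, 2.0000)
||U^8 x|| = sqrt(5.0000^2 + 2.0000^2) = sqrt(29.0000) = 5.3852

5.3852


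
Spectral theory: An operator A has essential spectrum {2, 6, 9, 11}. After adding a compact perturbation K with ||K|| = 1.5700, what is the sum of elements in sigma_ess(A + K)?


By Weyl's theorem, the essential spectrum is invariant under compact perturbations.
sigma_ess(A + K) = sigma_ess(A) = {2, 6, 9, 11}
Sum = 2 + 6 + 9 + 11 = 28

28


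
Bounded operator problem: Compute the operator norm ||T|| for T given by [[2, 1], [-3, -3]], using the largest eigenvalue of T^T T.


A^T A = [[13, 11], [11, 10]]
trace(A^T A) = 23, det(A^T A) = 9
discriminant = 23^2 - 4*9 = 493
Largest eigenvalue of A^T A = (trace + sqrt(disc))/2 = 22.6018
||T|| = sqrt(22.6018) = 4.7541

4.7541


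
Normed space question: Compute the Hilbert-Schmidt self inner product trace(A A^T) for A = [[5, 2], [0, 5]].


trace(A * A^T) = sum of squares of all entries
= 5^2 + 2^2 + 0^2 + 5^2
= 25 + 4 + 0 + 25
= 54

54


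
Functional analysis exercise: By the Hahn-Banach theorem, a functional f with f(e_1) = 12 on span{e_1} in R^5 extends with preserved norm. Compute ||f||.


The norm of f is given by ||f|| = sup_{||x||=1} |f(x)|.
On span{e_1}, ||e_1|| = 1, so ||f|| = |f(e_1)| / ||e_1||
= |12| / 1 = 12.0000

12.0000


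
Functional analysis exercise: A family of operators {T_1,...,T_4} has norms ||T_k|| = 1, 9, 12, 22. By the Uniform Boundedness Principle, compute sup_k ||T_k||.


By the Uniform Boundedness Principle, the supremum of norms is finite.
sup_k ||T_k|| = max(1, 9, 12, 22) = 22

22


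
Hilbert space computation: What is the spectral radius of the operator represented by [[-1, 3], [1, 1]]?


For a 2x2 matrix, eigenvalues satisfy lambda^2 - (trace)*lambda + det = 0
trace = -1 + 1 = 0
det = -1*1 - 3*1 = -4
discriminant = 0^2 - 4*(-4) = 16
spectral radius = max |eigenvalue| = 2.0000

2.0000


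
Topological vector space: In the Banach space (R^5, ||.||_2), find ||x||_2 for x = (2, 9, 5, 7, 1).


The l^2 norm = (sum |x_i|^2)^(1/2)
Sum of 2th powers = 4 + 81 + 25 + 49 + 1 = 160
||x||_2 = (160)^(1/2) = 12.6491

12.6491


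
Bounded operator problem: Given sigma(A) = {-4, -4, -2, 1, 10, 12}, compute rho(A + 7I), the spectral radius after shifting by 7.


Spectrum of A + 7I = {3, 3, 5, 8, 17, 19}
Spectral radius = max |lambda| over the shifted spectrum
= max(3, 3, 5, 8, 17, 19) = 19

19


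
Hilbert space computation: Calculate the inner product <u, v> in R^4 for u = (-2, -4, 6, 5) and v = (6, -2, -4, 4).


Computing the standard inner product <u, v> = sum u_i * v_i
= -2*6 + -4*-2 + 6*-4 + 5*4
= -12 + 8 + -24 + 20
= -8

-8


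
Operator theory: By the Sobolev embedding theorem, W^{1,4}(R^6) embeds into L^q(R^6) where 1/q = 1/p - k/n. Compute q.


Using the Sobolev embedding formula: 1/q = 1/p - k/n
1/q = 1/4 - 1/6 = 1/12
q = 1/(1/12) = 12

12.0000


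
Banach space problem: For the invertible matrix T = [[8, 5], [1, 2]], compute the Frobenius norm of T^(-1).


det(T) = 8*2 - 5*1 = 11
T^(-1) = (1/11) * [[2, -5], [-1, 8]] = [[0.1818, -0.4545], [-0.0909, 0.7273]]
||T^(-1)||_F^2 = 0.1818^2 + (-0.4545)^2 + (-0.0909)^2 + 0.7273^2 = 0.7769
||T^(-1)||_F = sqrt(0.7769) = 0.8814

0.8814


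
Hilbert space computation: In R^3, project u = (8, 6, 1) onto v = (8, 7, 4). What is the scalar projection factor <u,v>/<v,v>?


Computing <u,v> = 8*8 + 6*7 + 1*4 = 110
Computing <v,v> = 8^2 + 7^2 + 4^2 = 129
Projection coefficient = 110/129 = 0.8527

0.8527


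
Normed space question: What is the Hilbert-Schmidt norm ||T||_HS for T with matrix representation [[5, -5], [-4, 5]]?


The Hilbert-Schmidt norm is sqrt(sum of squares of all entries).
Sum of squares = 5^2 + (-5)^2 + (-4)^2 + 5^2
= 25 + 25 + 16 + 25 = 91
||T||_HS = sqrt(91) = 9.5394

9.5394


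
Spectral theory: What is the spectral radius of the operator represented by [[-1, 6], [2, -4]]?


For a 2x2 matrix, eigenvalues satisfy lambda^2 - (trace)*lambda + det = 0
trace = -1 + -4 = -5
det = -1*-4 - 6*2 = -8
discriminant = (-5)^2 - 4*(-8) = 57
spectral radius = max |eigenvalue| = 6.2749

6.2749


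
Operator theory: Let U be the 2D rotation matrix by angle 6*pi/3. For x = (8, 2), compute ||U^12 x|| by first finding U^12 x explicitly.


U is a rotation by theta = 6*pi/3
U^12 = rotation by 12*theta = 72*pi/3 = 0*pi/3 (mod 2*pi)
cos(0*pi/3) = 1.0000, sin(0*pi/3) = 0.0000
U^12 x = (1.0000 * 8 - 0.0000 * 2, 0.0000 * 8 + 1.0000 * 2)
= (8.0000, 2.0000)
||U^12 x|| = sqrt(8.0000^2 + 2.0000^2) = sqrt(68.0000) = 8.2462

8.2462


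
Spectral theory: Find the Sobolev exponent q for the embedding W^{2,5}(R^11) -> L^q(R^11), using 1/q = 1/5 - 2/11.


Using the Sobolev embedding formula: 1/q = 1/p - k/n
1/q = 1/5 - 2/11 = 1/55
q = 1/(1/55) = 55

55.0000


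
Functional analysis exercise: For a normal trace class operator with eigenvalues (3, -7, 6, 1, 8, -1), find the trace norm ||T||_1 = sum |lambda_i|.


For a normal operator, singular values equal |eigenvalues|.
Trace norm = sum |lambda_i| = 3 + 7 + 6 + 1 + 8 + 1
= 26

26


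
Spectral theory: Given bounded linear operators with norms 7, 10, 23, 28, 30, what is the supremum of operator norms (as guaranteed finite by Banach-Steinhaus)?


By the Uniform Boundedness Principle, the supremum of norms is finite.
sup_k ||T_k|| = max(7, 10, 23, 28, 30) = 30

30


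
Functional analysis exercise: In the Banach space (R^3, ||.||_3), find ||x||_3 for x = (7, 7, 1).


The l^3 norm = (sum |x_i|^3)^(1/3)
Sum of 3th powers = 343 + 343 + 1 = 687
||x||_3 = (687)^(1/3) = 8.8237

8.8237


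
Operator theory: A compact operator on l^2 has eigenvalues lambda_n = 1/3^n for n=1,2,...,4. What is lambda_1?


The eigenvalue formula gives lambda_1 = 1/3^1
= 1/3
= 0.3333

0.3333


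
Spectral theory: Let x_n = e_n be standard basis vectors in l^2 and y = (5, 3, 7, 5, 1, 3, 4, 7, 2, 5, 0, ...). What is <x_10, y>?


x_10 = e_10 is the standard basis vector with 1 in position 10.
<x_10, y> = y_10 = 5
As n -> infinity, <x_n, y> -> 0, confirming weak convergence of (x_n) to 0.

5


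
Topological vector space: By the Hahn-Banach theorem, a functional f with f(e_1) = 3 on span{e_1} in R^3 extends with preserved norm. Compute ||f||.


The norm of f is given by ||f|| = sup_{||x||=1} |f(x)|.
On span{e_1}, ||e_1|| = 1, so ||f|| = |f(e_1)| / ||e_1||
= |3| / 1 = 3.0000

3.0000
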